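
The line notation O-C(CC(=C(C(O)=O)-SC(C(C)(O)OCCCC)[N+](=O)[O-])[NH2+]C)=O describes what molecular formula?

C13H23N2O8S+

Heavy atoms from the SMILES: 13 C, 2 N, 8 O, 1 S.
Implicit hydrogens by atom environment:
  5 × C: no H
  4 × C: 2 H each → 8
  4 × O: no H
  3 × C: 3 H each → 9
  3 × O: 1 H each → 3
  1 × C: 1 H
  1 × N (charge +1): 2 H
  1 × N (charge +1): no H
  1 × O (charge -1): no H
  1 × S: no H
  Total hydrogens = 23.
Net charge +1.
Molecular formula: C13H23N2O8S+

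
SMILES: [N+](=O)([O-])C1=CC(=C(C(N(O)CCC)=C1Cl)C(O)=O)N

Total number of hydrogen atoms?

Hydrogens are implicit in SMILES; fill each atom to its normal valence:
  5 × C (aromatic): no H
  2 × C: 2 H each → 4
  2 × O: 1 H each → 2
  2 × O: no H
  1 × C: 3 H
  1 × C (aromatic): 1 H
  1 × C: no H
  1 × Cl: no H
  1 × N: 2 H
  1 × N: no H
  1 × N (charge +1): no H
  1 × O (charge -1): no H
  Total hydrogens = 12.

12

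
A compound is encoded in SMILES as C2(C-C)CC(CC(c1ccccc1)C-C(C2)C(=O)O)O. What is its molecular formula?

C17H24O3

Heavy atoms from the SMILES: 17 C, 3 O.
Implicit hydrogens by atom environment:
  5 × C: 2 H each → 10
  5 × C (aromatic): 1 H each → 5
  4 × C: 1 H each → 4
  2 × O: 1 H each → 2
  1 × C: 3 H
  1 × C: no H
  1 × C (aromatic): no H
  1 × O: no H
  Total hydrogens = 24.
Molecular formula: C17H24O3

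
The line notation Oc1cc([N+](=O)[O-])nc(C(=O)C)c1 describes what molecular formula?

C7H6N2O4

Heavy atoms from the SMILES: 7 C, 2 N, 4 O.
Implicit hydrogens by atom environment:
  3 × C (aromatic): no H
  2 × C (aromatic): 1 H each → 2
  2 × O: no H
  1 × C: 3 H
  1 × C: no H
  1 × N (aromatic): no H
  1 × N (charge +1): no H
  1 × O: 1 H
  1 × O (charge -1): no H
  Total hydrogens = 6.
Molecular formula: C7H6N2O4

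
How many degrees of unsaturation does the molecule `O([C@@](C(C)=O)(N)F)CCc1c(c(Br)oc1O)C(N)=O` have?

5

Molecular formula from the SMILES: C10H12BrFN2O5.
DoU = (2C + 2 + N − H − X)/2 = (2·10 + 2 + 2 − 12 − 2)/2 = 10/2 = 5.
(Structurally: 1 ring(s) + 4 π bond(s) = 5.)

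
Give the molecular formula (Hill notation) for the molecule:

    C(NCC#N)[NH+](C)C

C5H12N3+

Heavy atoms from the SMILES: 5 C, 3 N.
Implicit hydrogens by atom environment:
  2 × C: 3 H each → 6
  2 × C: 2 H each → 4
  1 × C: no H
  1 × N: 1 H
  1 × N (charge +1): 1 H
  1 × N: no H
  Total hydrogens = 12.
Net charge +1.
Molecular formula: C5H12N3+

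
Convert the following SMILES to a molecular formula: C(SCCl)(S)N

C2H6ClNS2

Heavy atoms from the SMILES: 2 C, 1 Cl, 1 N, 2 S.
Implicit hydrogens by atom environment:
  1 × C: 2 H
  1 × C: 1 H
  1 × Cl: no H
  1 × N: 2 H
  1 × S: 1 H
  1 × S: no H
  Total hydrogens = 6.
Molecular formula: C2H6ClNS2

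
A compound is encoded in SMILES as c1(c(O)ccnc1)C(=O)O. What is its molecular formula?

Heavy atoms from the SMILES: 6 C, 1 N, 3 O.
Implicit hydrogens by atom environment:
  3 × C (aromatic): 1 H each → 3
  2 × C (aromatic): no H
  2 × O: 1 H each → 2
  1 × C: no H
  1 × N (aromatic): no H
  1 × O: no H
  Total hydrogens = 5.
Molecular formula: C6H5NO3

C6H5NO3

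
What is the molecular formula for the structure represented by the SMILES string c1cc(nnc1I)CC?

Heavy atoms from the SMILES: 6 C, 1 I, 2 N.
Implicit hydrogens by atom environment:
  2 × C (aromatic): 1 H each → 2
  2 × C (aromatic): no H
  2 × N (aromatic): no H
  1 × C: 3 H
  1 × C: 2 H
  1 × I: no H
  Total hydrogens = 7.
Molecular formula: C6H7IN2

C6H7IN2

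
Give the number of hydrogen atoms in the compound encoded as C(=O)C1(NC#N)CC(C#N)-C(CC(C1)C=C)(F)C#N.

13

Hydrogens are implicit in SMILES; fill each atom to its normal valence:
  5 × C: no H
  4 × C: 2 H each → 8
  4 × C: 1 H each → 4
  3 × N: no H
  1 × F: no H
  1 × N: 1 H
  1 × O: no H
  Total hydrogens = 13.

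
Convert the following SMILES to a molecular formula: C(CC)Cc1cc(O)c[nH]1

C8H13NO

Heavy atoms from the SMILES: 8 C, 1 N, 1 O.
Implicit hydrogens by atom environment:
  3 × C: 2 H each → 6
  2 × C (aromatic): 1 H each → 2
  2 × C (aromatic): no H
  1 × C: 3 H
  1 × N (aromatic): 1 H
  1 × O: 1 H
  Total hydrogens = 13.
Molecular formula: C8H13NO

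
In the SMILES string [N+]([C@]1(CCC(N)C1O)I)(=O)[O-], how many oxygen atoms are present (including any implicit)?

The symbol for oxygen appears 3 times in the SMILES.

3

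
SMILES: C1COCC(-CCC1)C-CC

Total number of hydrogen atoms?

Hydrogens are implicit in SMILES; fill each atom to its normal valence:
  8 × C: 2 H each → 16
  1 × C: 3 H
  1 × C: 1 H
  1 × O: no H
  Total hydrogens = 20.

20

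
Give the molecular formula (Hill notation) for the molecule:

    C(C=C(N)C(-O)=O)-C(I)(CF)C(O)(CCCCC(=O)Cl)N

C12H19ClFIN2O4

Heavy atoms from the SMILES: 12 C, 1 Cl, 1 F, 1 I, 2 N, 4 O.
Implicit hydrogens by atom environment:
  6 × C: 2 H each → 12
  5 × C: no H
  2 × N: 2 H each → 4
  2 × O: 1 H each → 2
  2 × O: no H
  1 × C: 1 H
  1 × Cl: no H
  1 × F: no H
  1 × I: no H
  Total hydrogens = 19.
Molecular formula: C12H19ClFIN2O4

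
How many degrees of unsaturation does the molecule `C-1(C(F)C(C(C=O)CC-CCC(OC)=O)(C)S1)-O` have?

3

Molecular formula from the SMILES: C12H19FO4S.
DoU = (2C + 2 + N − H − X)/2 = (2·12 + 2 + 0 − 19 − 1)/2 = 6/2 = 3.
(Structurally: 1 ring(s) + 2 π bond(s) = 3.)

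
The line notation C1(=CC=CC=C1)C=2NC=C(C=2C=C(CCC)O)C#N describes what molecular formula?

C16H16N2O

Heavy atoms from the SMILES: 16 C, 2 N, 1 O.
Implicit hydrogens by atom environment:
  6 × C (aromatic): 1 H each → 6
  4 × C (aromatic): no H
  2 × C: 2 H each → 4
  2 × C: no H
  1 × C: 3 H
  1 × C: 1 H
  1 × N (aromatic): 1 H
  1 × N: no H
  1 × O: 1 H
  Total hydrogens = 16.
Molecular formula: C16H16N2O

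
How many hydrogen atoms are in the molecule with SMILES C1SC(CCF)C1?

9

Hydrogens are implicit in SMILES; fill each atom to its normal valence:
  4 × C: 2 H each → 8
  1 × C: 1 H
  1 × F: no H
  1 × S: no H
  Total hydrogens = 9.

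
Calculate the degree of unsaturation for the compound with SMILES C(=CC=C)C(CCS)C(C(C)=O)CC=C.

4

Molecular formula from the SMILES: C13H20OS.
DoU = (2C + 2 + N − H − X)/2 = (2·13 + 2 + 0 − 20 − 0)/2 = 8/2 = 4.
(Structurally: 0 ring(s) + 4 π bond(s) = 4.)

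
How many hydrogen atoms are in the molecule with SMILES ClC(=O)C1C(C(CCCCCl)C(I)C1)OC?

17

Hydrogens are implicit in SMILES; fill each atom to its normal valence:
  5 × C: 2 H each → 10
  4 × C: 1 H each → 4
  2 × Cl: no H
  2 × O: no H
  1 × C: 3 H
  1 × C: no H
  1 × I: no H
  Total hydrogens = 17.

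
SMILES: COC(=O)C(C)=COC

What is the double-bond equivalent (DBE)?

Molecular formula from the SMILES: C6H10O3.
DoU = (2C + 2 + N − H − X)/2 = (2·6 + 2 + 0 − 10 − 0)/2 = 4/2 = 2.
(Structurally: 0 ring(s) + 2 π bond(s) = 2.)

2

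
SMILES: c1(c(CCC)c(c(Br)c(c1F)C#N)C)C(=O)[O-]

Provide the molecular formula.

C12H10BrFNO2-

Heavy atoms from the SMILES: 1 Br, 12 C, 1 F, 1 N, 2 O.
Implicit hydrogens by atom environment:
  6 × C (aromatic): no H
  2 × C: 3 H each → 6
  2 × C: 2 H each → 4
  2 × C: no H
  1 × Br: no H
  1 × F: no H
  1 × N: no H
  1 × O: no H
  1 × O (charge -1): no H
  Total hydrogens = 10.
Net charge -1.
Molecular formula: C12H10BrFNO2-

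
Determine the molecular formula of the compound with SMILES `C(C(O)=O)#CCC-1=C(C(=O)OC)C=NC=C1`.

Heavy atoms from the SMILES: 11 C, 1 N, 4 O.
Implicit hydrogens by atom environment:
  4 × C: no H
  3 × C (aromatic): 1 H each → 3
  3 × O: no H
  2 × C (aromatic): no H
  1 × C: 3 H
  1 × C: 2 H
  1 × N (aromatic): no H
  1 × O: 1 H
  Total hydrogens = 9.
Molecular formula: C11H9NO4

C11H9NO4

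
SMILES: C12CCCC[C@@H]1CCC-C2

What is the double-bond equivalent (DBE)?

2

Molecular formula from the SMILES: C10H18.
DoU = (2C + 2 + N − H − X)/2 = (2·10 + 2 + 0 − 18 − 0)/2 = 4/2 = 2.
(Structurally: 2 ring(s) + 0 π bond(s) = 2.)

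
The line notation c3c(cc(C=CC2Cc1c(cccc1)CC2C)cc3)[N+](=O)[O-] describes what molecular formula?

C19H19NO2

Heavy atoms from the SMILES: 19 C, 1 N, 2 O.
Implicit hydrogens by atom environment:
  8 × C (aromatic): 1 H each → 8
  4 × C: 1 H each → 4
  4 × C (aromatic): no H
  2 × C: 2 H each → 4
  1 × C: 3 H
  1 × N (charge +1): no H
  1 × O: no H
  1 × O (charge -1): no H
  Total hydrogens = 19.
Molecular formula: C19H19NO2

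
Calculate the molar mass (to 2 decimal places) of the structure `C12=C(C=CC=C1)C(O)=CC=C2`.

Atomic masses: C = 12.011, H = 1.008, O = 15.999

Molecular formula: C10H8O.
M = 10×12.011 + 8×1.008 + 1×15.999 = 144.17 g/mol.

144.17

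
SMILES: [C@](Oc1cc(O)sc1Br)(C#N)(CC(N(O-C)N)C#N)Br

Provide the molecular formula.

C10H10Br2N4O3S

Heavy atoms from the SMILES: 2 Br, 10 C, 4 N, 3 O, 1 S.
Implicit hydrogens by atom environment:
  3 × C (aromatic): no H
  3 × C: no H
  3 × N: no H
  2 × Br: no H
  2 × O: no H
  1 × C: 3 H
  1 × C: 2 H
  1 × C (aromatic): 1 H
  1 × C: 1 H
  1 × N: 2 H
  1 × O: 1 H
  1 × S (aromatic): no H
  Total hydrogens = 10.
Molecular formula: C10H10Br2N4O3S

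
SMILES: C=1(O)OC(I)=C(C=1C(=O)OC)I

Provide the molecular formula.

Heavy atoms from the SMILES: 6 C, 2 I, 4 O.
Implicit hydrogens by atom environment:
  4 × C (aromatic): no H
  2 × I: no H
  2 × O: no H
  1 × C: 3 H
  1 × C: no H
  1 × O: 1 H
  1 × O (aromatic): no H
  Total hydrogens = 4.
Molecular formula: C6H4I2O4

C6H4I2O4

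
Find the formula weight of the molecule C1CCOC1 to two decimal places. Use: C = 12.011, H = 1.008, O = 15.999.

72.11

Molecular formula: C4H8O.
M = 4×12.011 + 8×1.008 + 1×15.999 = 72.11 g/mol.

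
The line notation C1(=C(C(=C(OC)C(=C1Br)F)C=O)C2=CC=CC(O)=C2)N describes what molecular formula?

C14H11BrFNO3

Heavy atoms from the SMILES: 1 Br, 14 C, 1 F, 1 N, 3 O.
Implicit hydrogens by atom environment:
  8 × C (aromatic): no H
  4 × C (aromatic): 1 H each → 4
  2 × O: no H
  1 × Br: no H
  1 × C: 3 H
  1 × C: 1 H
  1 × F: no H
  1 × N: 2 H
  1 × O: 1 H
  Total hydrogens = 11.
Molecular formula: C14H11BrFNO3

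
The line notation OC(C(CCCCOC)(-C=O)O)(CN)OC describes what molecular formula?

Heavy atoms from the SMILES: 10 C, 1 N, 5 O.
Implicit hydrogens by atom environment:
  5 × C: 2 H each → 10
  3 × O: no H
  2 × C: 3 H each → 6
  2 × C: no H
  2 × O: 1 H each → 2
  1 × C: 1 H
  1 × N: 2 H
  Total hydrogens = 21.
Molecular formula: C10H21NO5

C10H21NO5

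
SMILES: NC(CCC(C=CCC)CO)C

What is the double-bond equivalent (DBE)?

1

Molecular formula from the SMILES: C10H21NO.
DoU = (2C + 2 + N − H − X)/2 = (2·10 + 2 + 1 − 21 − 0)/2 = 2/2 = 1.
(Structurally: 0 ring(s) + 1 π bond(s) = 1.)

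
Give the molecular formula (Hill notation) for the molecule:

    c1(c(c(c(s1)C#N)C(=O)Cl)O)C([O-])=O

Heavy atoms from the SMILES: 7 C, 1 Cl, 1 N, 4 O, 1 S.
Implicit hydrogens by atom environment:
  4 × C (aromatic): no H
  3 × C: no H
  2 × O: no H
  1 × Cl: no H
  1 × N: no H
  1 × O: 1 H
  1 × O (charge -1): no H
  1 × S (aromatic): no H
  Total hydrogens = 1.
Net charge -1.
Molecular formula: C7HClNO4S-

C7HClNO4S-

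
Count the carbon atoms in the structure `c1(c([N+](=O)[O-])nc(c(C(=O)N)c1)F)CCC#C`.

The symbol for carbon appears 10 times in the SMILES. Lowercase c denotes aromatic carbon and counts toward C.

10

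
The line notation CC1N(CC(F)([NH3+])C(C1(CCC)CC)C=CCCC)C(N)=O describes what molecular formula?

Heavy atoms from the SMILES: 17 C, 1 F, 3 N, 1 O.
Implicit hydrogens by atom environment:
  6 × C: 2 H each → 12
  4 × C: 3 H each → 12
  4 × C: 1 H each → 4
  3 × C: no H
  1 × F: no H
  1 × N (charge +1): 3 H
  1 × N: 2 H
  1 × N: no H
  1 × O: no H
  Total hydrogens = 33.
Net charge +1.
Molecular formula: C17H33FN3O+

C17H33FN3O+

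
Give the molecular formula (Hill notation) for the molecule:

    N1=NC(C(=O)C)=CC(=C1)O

C6H6N2O2

Heavy atoms from the SMILES: 6 C, 2 N, 2 O.
Implicit hydrogens by atom environment:
  2 × C (aromatic): 1 H each → 2
  2 × C (aromatic): no H
  2 × N (aromatic): no H
  1 × C: 3 H
  1 × C: no H
  1 × O: 1 H
  1 × O: no H
  Total hydrogens = 6.
Molecular formula: C6H6N2O2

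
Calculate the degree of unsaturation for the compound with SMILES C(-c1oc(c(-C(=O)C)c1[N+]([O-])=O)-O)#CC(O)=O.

8

Molecular formula from the SMILES: C9H5NO7.
DoU = (2C + 2 + N − H − X)/2 = (2·9 + 2 + 1 − 5 − 0)/2 = 16/2 = 8.
(Structurally: 1 ring(s) + 7 π bond(s) = 8.)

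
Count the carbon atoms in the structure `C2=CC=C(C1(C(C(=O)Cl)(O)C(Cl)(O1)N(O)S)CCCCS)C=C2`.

The symbol for carbon appears 14 times in the SMILES. (Cl is a single chlorine, not C + l.)

14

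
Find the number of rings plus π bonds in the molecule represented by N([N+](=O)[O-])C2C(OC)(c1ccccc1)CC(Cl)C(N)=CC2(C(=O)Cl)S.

Molecular formula from the SMILES: C15H17Cl2N3O4S.
DoU = (2C + 2 + N − H − X)/2 = (2·15 + 2 + 3 − 17 − 2)/2 = 16/2 = 8.
(Structurally: 2 ring(s) + 6 π bond(s) = 8.)

8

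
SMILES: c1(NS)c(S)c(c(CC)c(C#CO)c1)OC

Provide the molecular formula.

C11H13NO2S2

Heavy atoms from the SMILES: 11 C, 1 N, 2 O, 2 S.
Implicit hydrogens by atom environment:
  5 × C (aromatic): no H
  2 × C: 3 H each → 6
  2 × C: no H
  2 × S: 1 H each → 2
  1 × C: 2 H
  1 × C (aromatic): 1 H
  1 × N: 1 H
  1 × O: 1 H
  1 × O: no H
  Total hydrogens = 13.
Molecular formula: C11H13NO2S2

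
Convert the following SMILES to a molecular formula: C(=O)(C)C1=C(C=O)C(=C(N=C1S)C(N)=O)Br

Heavy atoms from the SMILES: 1 Br, 9 C, 2 N, 3 O, 1 S.
Implicit hydrogens by atom environment:
  5 × C (aromatic): no H
  3 × O: no H
  2 × C: no H
  1 × Br: no H
  1 × C: 3 H
  1 × C: 1 H
  1 × N: 2 H
  1 × N (aromatic): no H
  1 × S: 1 H
  Total hydrogens = 7.
Molecular formula: C9H7BrN2O3S

C9H7BrN2O3S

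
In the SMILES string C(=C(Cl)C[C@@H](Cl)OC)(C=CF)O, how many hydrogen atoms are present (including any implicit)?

9

Hydrogens are implicit in SMILES; fill each atom to its normal valence:
  3 × C: 1 H each → 3
  2 × C: no H
  2 × Cl: no H
  1 × C: 3 H
  1 × C: 2 H
  1 × F: no H
  1 × O: 1 H
  1 × O: no H
  Total hydrogens = 9.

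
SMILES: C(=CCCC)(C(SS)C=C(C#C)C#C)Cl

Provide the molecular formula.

Heavy atoms from the SMILES: 12 C, 1 Cl, 2 S.
Implicit hydrogens by atom environment:
  5 × C: 1 H each → 5
  4 × C: no H
  2 × C: 2 H each → 4
  1 × C: 3 H
  1 × Cl: no H
  1 × S: 1 H
  1 × S: no H
  Total hydrogens = 13.
Molecular formula: C12H13ClS2

C12H13ClS2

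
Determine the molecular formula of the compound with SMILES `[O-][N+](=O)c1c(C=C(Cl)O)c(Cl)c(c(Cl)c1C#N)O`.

Heavy atoms from the SMILES: 9 C, 3 Cl, 2 N, 4 O.
Implicit hydrogens by atom environment:
  6 × C (aromatic): no H
  3 × Cl: no H
  2 × C: no H
  2 × O: 1 H each → 2
  1 × C: 1 H
  1 × N: no H
  1 × N (charge +1): no H
  1 × O: no H
  1 × O (charge -1): no H
  Total hydrogens = 3.
Molecular formula: C9H3Cl3N2O4

C9H3Cl3N2O4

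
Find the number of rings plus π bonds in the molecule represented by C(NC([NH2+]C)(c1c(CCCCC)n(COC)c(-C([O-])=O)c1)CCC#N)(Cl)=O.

7

Molecular formula from the SMILES: C18H27ClN4O4.
DoU = (2C + 2 + N − H − X)/2 = (2·18 + 2 + 4 − 27 − 1)/2 = 14/2 = 7.
(Structurally: 1 ring(s) + 6 π bond(s) = 7.)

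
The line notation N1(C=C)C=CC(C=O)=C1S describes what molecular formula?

Heavy atoms from the SMILES: 7 C, 1 N, 1 O, 1 S.
Implicit hydrogens by atom environment:
  2 × C (aromatic): 1 H each → 2
  2 × C: 1 H each → 2
  2 × C (aromatic): no H
  1 × C: 2 H
  1 × N (aromatic): no H
  1 × O: no H
  1 × S: 1 H
  Total hydrogens = 7.
Molecular formula: C7H7NOS

C7H7NOS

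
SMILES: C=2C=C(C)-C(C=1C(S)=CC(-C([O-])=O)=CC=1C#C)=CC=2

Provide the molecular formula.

Heavy atoms from the SMILES: 16 C, 2 O, 1 S.
Implicit hydrogens by atom environment:
  6 × C (aromatic): 1 H each → 6
  6 × C (aromatic): no H
  2 × C: no H
  1 × C: 3 H
  1 × C: 1 H
  1 × O: no H
  1 × O (charge -1): no H
  1 × S: 1 H
  Total hydrogens = 11.
Net charge -1.
Molecular formula: C16H11O2S-

C16H11O2S-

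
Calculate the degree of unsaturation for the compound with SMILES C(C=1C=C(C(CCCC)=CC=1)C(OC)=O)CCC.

Molecular formula from the SMILES: C16H24O2.
DoU = (2C + 2 + N − H − X)/2 = (2·16 + 2 + 0 − 24 − 0)/2 = 10/2 = 5.
(Structurally: 1 ring(s) + 4 π bond(s) = 5.)

5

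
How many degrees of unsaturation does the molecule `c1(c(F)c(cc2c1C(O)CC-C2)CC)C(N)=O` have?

Molecular formula from the SMILES: C13H16FNO2.
DoU = (2C + 2 + N − H − X)/2 = (2·13 + 2 + 1 − 16 − 1)/2 = 12/2 = 6.
(Structurally: 2 ring(s) + 4 π bond(s) = 6.)

6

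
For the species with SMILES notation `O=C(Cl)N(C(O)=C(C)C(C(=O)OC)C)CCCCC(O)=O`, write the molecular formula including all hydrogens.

C13H20ClNO6

Heavy atoms from the SMILES: 13 C, 1 Cl, 1 N, 6 O.
Implicit hydrogens by atom environment:
  5 × C: no H
  4 × C: 2 H each → 8
  4 × O: no H
  3 × C: 3 H each → 9
  2 × O: 1 H each → 2
  1 × C: 1 H
  1 × Cl: no H
  1 × N: no H
  Total hydrogens = 20.
Molecular formula: C13H20ClNO6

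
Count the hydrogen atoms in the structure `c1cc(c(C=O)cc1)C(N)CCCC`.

17

Hydrogens are implicit in SMILES; fill each atom to its normal valence:
  4 × C (aromatic): 1 H each → 4
  3 × C: 2 H each → 6
  2 × C: 1 H each → 2
  2 × C (aromatic): no H
  1 × C: 3 H
  1 × N: 2 H
  1 × O: no H
  Total hydrogens = 17.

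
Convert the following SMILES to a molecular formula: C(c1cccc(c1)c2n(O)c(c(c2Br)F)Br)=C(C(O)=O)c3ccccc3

Heavy atoms from the SMILES: 2 Br, 19 C, 1 F, 1 N, 3 O.
Implicit hydrogens by atom environment:
  9 × C (aromatic): 1 H each → 9
  7 × C (aromatic): no H
  2 × Br: no H
  2 × C: no H
  2 × O: 1 H each → 2
  1 × C: 1 H
  1 × F: no H
  1 × N (aromatic): no H
  1 × O: no H
  Total hydrogens = 12.
Molecular formula: C19H12Br2FNO3

C19H12Br2FNO3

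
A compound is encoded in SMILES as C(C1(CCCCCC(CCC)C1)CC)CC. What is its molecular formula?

Heavy atoms from the SMILES: 16 C.
Implicit hydrogens by atom environment:
  11 × C: 2 H each → 22
  3 × C: 3 H each → 9
  1 × C: 1 H
  1 × C: no H
  Total hydrogens = 32.
Molecular formula: C16H32

C16H32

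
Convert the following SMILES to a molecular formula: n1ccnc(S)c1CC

C6H8N2S

Heavy atoms from the SMILES: 6 C, 2 N, 1 S.
Implicit hydrogens by atom environment:
  2 × C (aromatic): 1 H each → 2
  2 × C (aromatic): no H
  2 × N (aromatic): no H
  1 × C: 3 H
  1 × C: 2 H
  1 × S: 1 H
  Total hydrogens = 8.
Molecular formula: C6H8N2S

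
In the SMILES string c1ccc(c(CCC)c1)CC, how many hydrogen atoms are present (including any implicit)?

Hydrogens are implicit in SMILES; fill each atom to its normal valence:
  4 × C (aromatic): 1 H each → 4
  3 × C: 2 H each → 6
  2 × C: 3 H each → 6
  2 × C (aromatic): no H
  Total hydrogens = 16.

16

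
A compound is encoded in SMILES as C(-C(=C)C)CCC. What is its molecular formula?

C7H14

Heavy atoms from the SMILES: 7 C.
Implicit hydrogens by atom environment:
  4 × C: 2 H each → 8
  2 × C: 3 H each → 6
  1 × C: no H
  Total hydrogens = 14.
Molecular formula: C7H14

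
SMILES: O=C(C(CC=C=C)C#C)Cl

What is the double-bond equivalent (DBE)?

5

Molecular formula from the SMILES: C8H7ClO.
DoU = (2C + 2 + N − H − X)/2 = (2·8 + 2 + 0 − 7 − 1)/2 = 10/2 = 5.
(Structurally: 0 ring(s) + 5 π bond(s) = 5.)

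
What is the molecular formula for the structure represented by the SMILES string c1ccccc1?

Heavy atoms from the SMILES: 6 C.
Implicit hydrogens by atom environment:
  6 × C (aromatic): 1 H each → 6
  Total hydrogens = 6.
Molecular formula: C6H6

C6H6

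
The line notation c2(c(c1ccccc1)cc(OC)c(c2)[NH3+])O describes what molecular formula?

Heavy atoms from the SMILES: 13 C, 1 N, 2 O.
Implicit hydrogens by atom environment:
  7 × C (aromatic): 1 H each → 7
  5 × C (aromatic): no H
  1 × C: 3 H
  1 × N (charge +1): 3 H
  1 × O: 1 H
  1 × O: no H
  Total hydrogens = 14.
Net charge +1.
Molecular formula: C13H14NO2+

C13H14NO2+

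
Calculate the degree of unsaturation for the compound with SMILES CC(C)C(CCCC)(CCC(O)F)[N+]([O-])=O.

Molecular formula from the SMILES: C11H22FNO3.
DoU = (2C + 2 + N − H − X)/2 = (2·11 + 2 + 1 − 22 − 1)/2 = 2/2 = 1.
(Structurally: 0 ring(s) + 1 π bond(s) = 1.)

1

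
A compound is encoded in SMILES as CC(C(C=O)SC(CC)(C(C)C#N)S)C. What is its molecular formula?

Heavy atoms from the SMILES: 11 C, 1 N, 1 O, 2 S.
Implicit hydrogens by atom environment:
  4 × C: 3 H each → 12
  4 × C: 1 H each → 4
  2 × C: no H
  1 × C: 2 H
  1 × N: no H
  1 × O: no H
  1 × S: 1 H
  1 × S: no H
  Total hydrogens = 19.
Molecular formula: C11H19NOS2

C11H19NOS2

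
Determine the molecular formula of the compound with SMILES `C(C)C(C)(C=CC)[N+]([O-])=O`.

Heavy atoms from the SMILES: 7 C, 1 N, 2 O.
Implicit hydrogens by atom environment:
  3 × C: 3 H each → 9
  2 × C: 1 H each → 2
  1 × C: 2 H
  1 × C: no H
  1 × N (charge +1): no H
  1 × O: no H
  1 × O (charge -1): no H
  Total hydrogens = 13.
Molecular formula: C7H13NO2

C7H13NO2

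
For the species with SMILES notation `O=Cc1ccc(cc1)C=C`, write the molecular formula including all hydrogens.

Heavy atoms from the SMILES: 9 C, 1 O.
Implicit hydrogens by atom environment:
  4 × C (aromatic): 1 H each → 4
  2 × C: 1 H each → 2
  2 × C (aromatic): no H
  1 × C: 2 H
  1 × O: no H
  Total hydrogens = 8.
Molecular formula: C9H8O

C9H8O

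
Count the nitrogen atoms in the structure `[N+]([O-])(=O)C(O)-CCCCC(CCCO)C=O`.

The symbol for nitrogen appears 1 time in the SMILES.

1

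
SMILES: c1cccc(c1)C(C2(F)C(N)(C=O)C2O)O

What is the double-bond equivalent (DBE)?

Molecular formula from the SMILES: C11H12FNO3.
DoU = (2C + 2 + N − H − X)/2 = (2·11 + 2 + 1 − 12 − 1)/2 = 12/2 = 6.
(Structurally: 2 ring(s) + 4 π bond(s) = 6.)

6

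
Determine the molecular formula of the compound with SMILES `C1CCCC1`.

C5H10

Heavy atoms from the SMILES: 5 C.
Implicit hydrogens by atom environment:
  5 × C: 2 H each → 10
  Total hydrogens = 10.
Molecular formula: C5H10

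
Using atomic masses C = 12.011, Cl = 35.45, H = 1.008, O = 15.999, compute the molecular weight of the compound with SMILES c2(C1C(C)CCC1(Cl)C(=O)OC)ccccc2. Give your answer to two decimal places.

Molecular formula: C14H17ClO2.
M = 14×12.011 + 1×35.45 + 17×1.008 + 2×15.999 = 252.74 g/mol.

252.74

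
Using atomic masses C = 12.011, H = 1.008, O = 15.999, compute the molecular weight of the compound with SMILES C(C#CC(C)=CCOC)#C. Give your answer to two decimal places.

Molecular formula: C9H10O.
M = 9×12.011 + 10×1.008 + 1×15.999 = 134.18 g/mol.

134.18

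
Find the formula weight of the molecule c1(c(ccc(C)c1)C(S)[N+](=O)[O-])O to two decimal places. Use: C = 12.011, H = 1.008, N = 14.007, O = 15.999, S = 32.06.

Molecular formula: C8H9NO3S.
M = 8×12.011 + 9×1.008 + 1×14.007 + 3×15.999 + 1×32.06 = 199.22 g/mol.

199.22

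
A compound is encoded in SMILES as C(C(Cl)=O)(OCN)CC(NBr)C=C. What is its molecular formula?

Heavy atoms from the SMILES: 1 Br, 7 C, 1 Cl, 2 N, 2 O.
Implicit hydrogens by atom environment:
  3 × C: 2 H each → 6
  3 × C: 1 H each → 3
  2 × O: no H
  1 × Br: no H
  1 × C: no H
  1 × Cl: no H
  1 × N: 2 H
  1 × N: 1 H
  Total hydrogens = 12.
Molecular formula: C7H12BrClN2O2

C7H12BrClN2O2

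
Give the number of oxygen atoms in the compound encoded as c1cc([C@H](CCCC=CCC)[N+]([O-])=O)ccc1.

2

The symbol for oxygen appears 2 times in the SMILES.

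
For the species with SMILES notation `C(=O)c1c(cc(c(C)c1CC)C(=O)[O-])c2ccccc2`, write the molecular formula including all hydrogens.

Heavy atoms from the SMILES: 17 C, 3 O.
Implicit hydrogens by atom environment:
  6 × C (aromatic): 1 H each → 6
  6 × C (aromatic): no H
  2 × C: 3 H each → 6
  2 × O: no H
  1 × C: 2 H
  1 × C: 1 H
  1 × C: no H
  1 × O (charge -1): no H
  Total hydrogens = 15.
Net charge -1.
Molecular formula: C17H15O3-

C17H15O3-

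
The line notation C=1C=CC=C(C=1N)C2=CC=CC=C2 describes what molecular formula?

C12H11N

Heavy atoms from the SMILES: 12 C, 1 N.
Implicit hydrogens by atom environment:
  9 × C (aromatic): 1 H each → 9
  3 × C (aromatic): no H
  1 × N: 2 H
  Total hydrogens = 11.
Molecular formula: C12H11N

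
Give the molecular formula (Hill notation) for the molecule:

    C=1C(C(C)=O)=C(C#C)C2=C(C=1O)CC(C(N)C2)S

Heavy atoms from the SMILES: 14 C, 1 N, 2 O, 1 S.
Implicit hydrogens by atom environment:
  5 × C (aromatic): no H
  3 × C: 1 H each → 3
  2 × C: 2 H each → 4
  2 × C: no H
  1 × C: 3 H
  1 × C (aromatic): 1 H
  1 × N: 2 H
  1 × O: 1 H
  1 × O: no H
  1 × S: 1 H
  Total hydrogens = 15.
Molecular formula: C14H15NO2S

C14H15NO2S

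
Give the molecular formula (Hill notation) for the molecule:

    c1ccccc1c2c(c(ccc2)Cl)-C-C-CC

Heavy atoms from the SMILES: 16 C, 1 Cl.
Implicit hydrogens by atom environment:
  8 × C (aromatic): 1 H each → 8
  4 × C (aromatic): no H
  3 × C: 2 H each → 6
  1 × C: 3 H
  1 × Cl: no H
  Total hydrogens = 17.
Molecular formula: C16H17Cl

C16H17Cl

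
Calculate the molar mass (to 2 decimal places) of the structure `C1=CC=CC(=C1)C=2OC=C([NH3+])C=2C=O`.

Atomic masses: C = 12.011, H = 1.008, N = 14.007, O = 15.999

Molecular formula: C11H10NO2+.
M = 11×12.011 + 10×1.008 + 1×14.007 + 2×15.999 = 188.21 g/mol.

188.21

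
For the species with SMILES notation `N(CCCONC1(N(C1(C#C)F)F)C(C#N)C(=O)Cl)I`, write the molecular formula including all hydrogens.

C10H10ClF2IN4O2

Heavy atoms from the SMILES: 10 C, 1 Cl, 2 F, 1 I, 4 N, 2 O.
Implicit hydrogens by atom environment:
  5 × C: no H
  3 × C: 2 H each → 6
  2 × C: 1 H each → 2
  2 × F: no H
  2 × N: 1 H each → 2
  2 × N: no H
  2 × O: no H
  1 × Cl: no H
  1 × I: no H
  Total hydrogens = 10.
Molecular formula: C10H10ClF2IN4O2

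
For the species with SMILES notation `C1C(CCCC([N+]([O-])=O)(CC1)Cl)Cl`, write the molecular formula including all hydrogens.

Heavy atoms from the SMILES: 8 C, 2 Cl, 1 N, 2 O.
Implicit hydrogens by atom environment:
  6 × C: 2 H each → 12
  2 × Cl: no H
  1 × C: 1 H
  1 × C: no H
  1 × N (charge +1): no H
  1 × O: no H
  1 × O (charge -1): no H
  Total hydrogens = 13.
Molecular formula: C8H13Cl2NO2

C8H13Cl2NO2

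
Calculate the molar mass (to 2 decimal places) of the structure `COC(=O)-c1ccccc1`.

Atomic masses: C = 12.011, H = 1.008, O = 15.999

136.15

Molecular formula: C8H8O2.
M = 8×12.011 + 8×1.008 + 2×15.999 = 136.15 g/mol.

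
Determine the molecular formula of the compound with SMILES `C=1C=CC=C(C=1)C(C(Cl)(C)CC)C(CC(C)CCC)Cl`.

Heavy atoms from the SMILES: 18 C, 2 Cl.
Implicit hydrogens by atom environment:
  5 × C (aromatic): 1 H each → 5
  4 × C: 3 H each → 12
  4 × C: 2 H each → 8
  3 × C: 1 H each → 3
  2 × Cl: no H
  1 × C: no H
  1 × C (aromatic): no H
  Total hydrogens = 28.
Molecular formula: C18H28Cl2

C18H28Cl2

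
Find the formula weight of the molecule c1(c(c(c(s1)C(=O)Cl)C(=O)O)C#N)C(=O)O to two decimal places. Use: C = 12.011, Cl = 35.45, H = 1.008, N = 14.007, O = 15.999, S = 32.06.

Molecular formula: C8H2ClNO5S.
M = 8×12.011 + 1×35.45 + 2×1.008 + 1×14.007 + 5×15.999 + 1×32.06 = 259.62 g/mol.

259.62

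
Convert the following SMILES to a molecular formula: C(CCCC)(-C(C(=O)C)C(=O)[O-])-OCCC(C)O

Heavy atoms from the SMILES: 13 C, 5 O.
Implicit hydrogens by atom environment:
  5 × C: 2 H each → 10
  3 × C: 3 H each → 9
  3 × C: 1 H each → 3
  3 × O: no H
  2 × C: no H
  1 × O: 1 H
  1 × O (charge -1): no H
  Total hydrogens = 23.
Net charge -1.
Molecular formula: C13H23O5-

C13H23O5-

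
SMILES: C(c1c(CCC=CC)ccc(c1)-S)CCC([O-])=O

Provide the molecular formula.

C15H19O2S-

Heavy atoms from the SMILES: 15 C, 2 O, 1 S.
Implicit hydrogens by atom environment:
  5 × C: 2 H each → 10
  3 × C (aromatic): 1 H each → 3
  3 × C (aromatic): no H
  2 × C: 1 H each → 2
  1 × C: 3 H
  1 × C: no H
  1 × O: no H
  1 × O (charge -1): no H
  1 × S: 1 H
  Total hydrogens = 19.
Net charge -1.
Molecular formula: C15H19O2S-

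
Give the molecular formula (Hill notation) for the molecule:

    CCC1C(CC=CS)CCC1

Heavy atoms from the SMILES: 10 C, 1 S.
Implicit hydrogens by atom environment:
  5 × C: 2 H each → 10
  4 × C: 1 H each → 4
  1 × C: 3 H
  1 × S: 1 H
  Total hydrogens = 18.
Molecular formula: C10H18S

C10H18S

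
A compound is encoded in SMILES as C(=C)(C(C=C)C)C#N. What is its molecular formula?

C7H9N

Heavy atoms from the SMILES: 7 C, 1 N.
Implicit hydrogens by atom environment:
  2 × C: 2 H each → 4
  2 × C: 1 H each → 2
  2 × C: no H
  1 × C: 3 H
  1 × N: no H
  Total hydrogens = 9.
Molecular formula: C7H9N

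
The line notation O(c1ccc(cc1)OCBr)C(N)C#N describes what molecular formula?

Heavy atoms from the SMILES: 1 Br, 9 C, 2 N, 2 O.
Implicit hydrogens by atom environment:
  4 × C (aromatic): 1 H each → 4
  2 × C (aromatic): no H
  2 × O: no H
  1 × Br: no H
  1 × C: 2 H
  1 × C: 1 H
  1 × C: no H
  1 × N: 2 H
  1 × N: no H
  Total hydrogens = 9.
Molecular formula: C9H9BrN2O2

C9H9BrN2O2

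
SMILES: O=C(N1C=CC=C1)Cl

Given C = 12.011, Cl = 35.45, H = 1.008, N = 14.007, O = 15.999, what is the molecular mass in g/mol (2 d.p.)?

129.54

Molecular formula: C5H4ClNO.
M = 5×12.011 + 1×35.45 + 4×1.008 + 1×14.007 + 1×15.999 = 129.54 g/mol.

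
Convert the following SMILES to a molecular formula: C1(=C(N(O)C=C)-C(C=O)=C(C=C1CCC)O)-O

C12H15NO4

Heavy atoms from the SMILES: 12 C, 1 N, 4 O.
Implicit hydrogens by atom environment:
  5 × C (aromatic): no H
  3 × C: 2 H each → 6
  3 × O: 1 H each → 3
  2 × C: 1 H each → 2
  1 × C: 3 H
  1 × C (aromatic): 1 H
  1 × N: no H
  1 × O: no H
  Total hydrogens = 15.
Molecular formula: C12H15NO4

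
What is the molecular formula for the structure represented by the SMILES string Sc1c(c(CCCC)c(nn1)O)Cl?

Heavy atoms from the SMILES: 8 C, 1 Cl, 2 N, 1 O, 1 S.
Implicit hydrogens by atom environment:
  4 × C (aromatic): no H
  3 × C: 2 H each → 6
  2 × N (aromatic): no H
  1 × C: 3 H
  1 × Cl: no H
  1 × O: 1 H
  1 × S: 1 H
  Total hydrogens = 11.
Molecular formula: C8H11ClN2OS

C8H11ClN2OS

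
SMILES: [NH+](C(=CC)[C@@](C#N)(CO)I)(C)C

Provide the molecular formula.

Heavy atoms from the SMILES: 8 C, 1 I, 2 N, 1 O.
Implicit hydrogens by atom environment:
  3 × C: 3 H each → 9
  3 × C: no H
  1 × C: 2 H
  1 × C: 1 H
  1 × I: no H
  1 × N (charge +1): 1 H
  1 × N: no H
  1 × O: 1 H
  Total hydrogens = 14.
Net charge +1.
Molecular formula: C8H14IN2O+

C8H14IN2O+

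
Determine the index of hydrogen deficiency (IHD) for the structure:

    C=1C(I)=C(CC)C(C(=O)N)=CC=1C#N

Molecular formula from the SMILES: C10H9IN2O.
DoU = (2C + 2 + N − H − X)/2 = (2·10 + 2 + 2 − 9 − 1)/2 = 14/2 = 7.
(Structurally: 1 ring(s) + 6 π bond(s) = 7.)

7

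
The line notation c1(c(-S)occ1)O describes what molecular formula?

Heavy atoms from the SMILES: 4 C, 2 O, 1 S.
Implicit hydrogens by atom environment:
  2 × C (aromatic): 1 H each → 2
  2 × C (aromatic): no H
  1 × O: 1 H
  1 × O (aromatic): no H
  1 × S: 1 H
  Total hydrogens = 4.
Molecular formula: C4H4O2S

C4H4O2S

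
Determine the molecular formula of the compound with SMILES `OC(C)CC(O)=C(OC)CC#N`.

Heavy atoms from the SMILES: 8 C, 1 N, 3 O.
Implicit hydrogens by atom environment:
  3 × C: no H
  2 × C: 3 H each → 6
  2 × C: 2 H each → 4
  2 × O: 1 H each → 2
  1 × C: 1 H
  1 × N: no H
  1 × O: no H
  Total hydrogens = 13.
Molecular formula: C8H13NO3

C8H13NO3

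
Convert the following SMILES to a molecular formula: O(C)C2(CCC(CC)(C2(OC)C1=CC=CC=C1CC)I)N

C17H26INO2

Heavy atoms from the SMILES: 17 C, 1 I, 1 N, 2 O.
Implicit hydrogens by atom environment:
  4 × C: 3 H each → 12
  4 × C: 2 H each → 8
  4 × C (aromatic): 1 H each → 4
  3 × C: no H
  2 × C (aromatic): no H
  2 × O: no H
  1 × I: no H
  1 × N: 2 H
  Total hydrogens = 26.
Molecular formula: C17H26INO2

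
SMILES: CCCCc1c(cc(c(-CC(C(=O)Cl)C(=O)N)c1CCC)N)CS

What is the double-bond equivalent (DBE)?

Molecular formula from the SMILES: C18H27ClN2O2S.
DoU = (2C + 2 + N − H − X)/2 = (2·18 + 2 + 2 − 27 − 1)/2 = 12/2 = 6.
(Structurally: 1 ring(s) + 5 π bond(s) = 6.)

6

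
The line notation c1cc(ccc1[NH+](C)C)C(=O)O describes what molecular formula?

C9H12NO2+

Heavy atoms from the SMILES: 9 C, 1 N, 2 O.
Implicit hydrogens by atom environment:
  4 × C (aromatic): 1 H each → 4
  2 × C: 3 H each → 6
  2 × C (aromatic): no H
  1 × C: no H
  1 × N (charge +1): 1 H
  1 × O: 1 H
  1 × O: no H
  Total hydrogens = 12.
Net charge +1.
Molecular formula: C9H12NO2+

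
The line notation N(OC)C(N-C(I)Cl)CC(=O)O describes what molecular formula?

Heavy atoms from the SMILES: 5 C, 1 Cl, 1 I, 2 N, 3 O.
Implicit hydrogens by atom environment:
  2 × C: 1 H each → 2
  2 × N: 1 H each → 2
  2 × O: no H
  1 × C: 3 H
  1 × C: 2 H
  1 × C: no H
  1 × Cl: no H
  1 × I: no H
  1 × O: 1 H
  Total hydrogens = 10.
Molecular formula: C5H10ClIN2O3

C5H10ClIN2O3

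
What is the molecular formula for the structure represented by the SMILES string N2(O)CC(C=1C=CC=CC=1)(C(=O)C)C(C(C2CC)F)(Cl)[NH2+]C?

C16H23ClFN2O2+

Heavy atoms from the SMILES: 16 C, 1 Cl, 1 F, 2 N, 2 O.
Implicit hydrogens by atom environment:
  5 × C (aromatic): 1 H each → 5
  3 × C: 3 H each → 9
  3 × C: no H
  2 × C: 2 H each → 4
  2 × C: 1 H each → 2
  1 × C (aromatic): no H
  1 × Cl: no H
  1 × F: no H
  1 × N (charge +1): 2 H
  1 × N: no H
  1 × O: 1 H
  1 × O: no H
  Total hydrogens = 23.
Net charge +1.
Molecular formula: C16H23ClFN2O2+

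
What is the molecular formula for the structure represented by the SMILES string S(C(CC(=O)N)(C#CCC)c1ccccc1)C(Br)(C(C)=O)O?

Heavy atoms from the SMILES: 1 Br, 16 C, 1 N, 3 O, 1 S.
Implicit hydrogens by atom environment:
  6 × C: no H
  5 × C (aromatic): 1 H each → 5
  2 × C: 3 H each → 6
  2 × C: 2 H each → 4
  2 × O: no H
  1 × Br: no H
  1 × C (aromatic): no H
  1 × N: 2 H
  1 × O: 1 H
  1 × S: no H
  Total hydrogens = 18.
Molecular formula: C16H18BrNO3S

C16H18BrNO3S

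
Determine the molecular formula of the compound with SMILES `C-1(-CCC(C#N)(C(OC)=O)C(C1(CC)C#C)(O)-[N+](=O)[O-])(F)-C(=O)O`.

C14H15FN2O7

Heavy atoms from the SMILES: 14 C, 1 F, 2 N, 7 O.
Implicit hydrogens by atom environment:
  8 × C: no H
  4 × O: no H
  3 × C: 2 H each → 6
  2 × C: 3 H each → 6
  2 × O: 1 H each → 2
  1 × C: 1 H
  1 × F: no H
  1 × N (charge +1): no H
  1 × N: no H
  1 × O (charge -1): no H
  Total hydrogens = 15.
Molecular formula: C14H15FN2O7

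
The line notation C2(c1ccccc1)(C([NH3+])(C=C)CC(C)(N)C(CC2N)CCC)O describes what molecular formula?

Heavy atoms from the SMILES: 19 C, 3 N, 1 O.
Implicit hydrogens by atom environment:
  5 × C: 2 H each → 10
  5 × C (aromatic): 1 H each → 5
  3 × C: 1 H each → 3
  3 × C: no H
  2 × C: 3 H each → 6
  2 × N: 2 H each → 4
  1 × C (aromatic): no H
  1 × N (charge +1): 3 H
  1 × O: 1 H
  Total hydrogens = 32.
Net charge +1.
Molecular formula: C19H32N3O+

C19H32N3O+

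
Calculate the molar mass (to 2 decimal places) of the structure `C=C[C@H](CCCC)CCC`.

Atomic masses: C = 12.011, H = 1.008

Molecular formula: C10H20.
M = 10×12.011 + 20×1.008 = 140.27 g/mol.

140.27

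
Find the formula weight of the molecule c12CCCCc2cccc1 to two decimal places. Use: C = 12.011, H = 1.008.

Molecular formula: C10H12.
M = 10×12.011 + 12×1.008 = 132.21 g/mol.

132.21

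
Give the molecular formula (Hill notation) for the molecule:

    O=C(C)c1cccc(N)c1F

Heavy atoms from the SMILES: 8 C, 1 F, 1 N, 1 O.
Implicit hydrogens by atom environment:
  3 × C (aromatic): 1 H each → 3
  3 × C (aromatic): no H
  1 × C: 3 H
  1 × C: no H
  1 × F: no H
  1 × N: 2 H
  1 × O: no H
  Total hydrogens = 8.
Molecular formula: C8H8FNO

C8H8FNO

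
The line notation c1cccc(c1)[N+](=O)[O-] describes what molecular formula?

Heavy atoms from the SMILES: 6 C, 1 N, 2 O.
Implicit hydrogens by atom environment:
  5 × C (aromatic): 1 H each → 5
  1 × C (aromatic): no H
  1 × N (charge +1): no H
  1 × O: no H
  1 × O (charge -1): no H
  Total hydrogens = 5.
Molecular formula: C6H5NO2

C6H5NO2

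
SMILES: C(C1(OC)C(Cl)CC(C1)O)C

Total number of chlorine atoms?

The symbol for chlorine appears 1 time in the SMILES.

1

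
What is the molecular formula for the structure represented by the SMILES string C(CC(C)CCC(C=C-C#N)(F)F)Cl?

Heavy atoms from the SMILES: 10 C, 1 Cl, 2 F, 1 N.
Implicit hydrogens by atom environment:
  4 × C: 2 H each → 8
  3 × C: 1 H each → 3
  2 × C: no H
  2 × F: no H
  1 × C: 3 H
  1 × Cl: no H
  1 × N: no H
  Total hydrogens = 14.
Molecular formula: C10H14ClF2N

C10H14ClF2N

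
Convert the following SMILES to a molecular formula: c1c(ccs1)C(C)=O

Heavy atoms from the SMILES: 6 C, 1 O, 1 S.
Implicit hydrogens by atom environment:
  3 × C (aromatic): 1 H each → 3
  1 × C: 3 H
  1 × C (aromatic): no H
  1 × C: no H
  1 × O: no H
  1 × S (aromatic): no H
  Total hydrogens = 6.
Molecular formula: C6H6OS

C6H6OS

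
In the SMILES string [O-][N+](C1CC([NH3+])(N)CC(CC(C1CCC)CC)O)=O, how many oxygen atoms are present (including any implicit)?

3

The symbol for oxygen appears 3 times in the SMILES.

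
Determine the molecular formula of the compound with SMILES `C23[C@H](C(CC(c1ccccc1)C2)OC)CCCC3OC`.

C18H26O2

Heavy atoms from the SMILES: 18 C, 2 O.
Implicit hydrogens by atom environment:
  5 × C: 2 H each → 10
  5 × C: 1 H each → 5
  5 × C (aromatic): 1 H each → 5
  2 × C: 3 H each → 6
  2 × O: no H
  1 × C (aromatic): no H
  Total hydrogens = 26.
Molecular formula: C18H26O2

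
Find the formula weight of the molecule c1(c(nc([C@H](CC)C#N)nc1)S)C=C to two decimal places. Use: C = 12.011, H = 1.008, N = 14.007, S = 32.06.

Molecular formula: C10H11N3S.
M = 10×12.011 + 11×1.008 + 3×14.007 + 1×32.06 = 205.28 g/mol.

205.28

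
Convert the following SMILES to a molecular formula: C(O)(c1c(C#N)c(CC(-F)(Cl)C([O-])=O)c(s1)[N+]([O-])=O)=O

Heavy atoms from the SMILES: 9 C, 1 Cl, 1 F, 2 N, 6 O, 1 S.
Implicit hydrogens by atom environment:
  4 × C (aromatic): no H
  4 × C: no H
  3 × O: no H
  2 × O (charge -1): no H
  1 × C: 2 H
  1 × Cl: no H
  1 × F: no H
  1 × N: no H
  1 × N (charge +1): no H
  1 × O: 1 H
  1 × S (aromatic): no H
  Total hydrogens = 3.
Net charge -1.
Molecular formula: C9H3ClFN2O6S-

C9H3ClFN2O6S-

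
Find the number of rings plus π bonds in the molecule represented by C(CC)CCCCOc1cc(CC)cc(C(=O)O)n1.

Molecular formula from the SMILES: C15H23NO3.
DoU = (2C + 2 + N − H − X)/2 = (2·15 + 2 + 1 − 23 − 0)/2 = 10/2 = 5.
(Structurally: 1 ring(s) + 4 π bond(s) = 5.)

5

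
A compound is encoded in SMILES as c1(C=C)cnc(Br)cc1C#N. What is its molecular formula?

C8H5BrN2

Heavy atoms from the SMILES: 1 Br, 8 C, 2 N.
Implicit hydrogens by atom environment:
  3 × C (aromatic): no H
  2 × C (aromatic): 1 H each → 2
  1 × Br: no H
  1 × C: 2 H
  1 × C: 1 H
  1 × C: no H
  1 × N (aromatic): no H
  1 × N: no H
  Total hydrogens = 5.
Molecular formula: C8H5BrN2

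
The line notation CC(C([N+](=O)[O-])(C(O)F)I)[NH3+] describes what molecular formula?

C4H9FIN2O3+

Heavy atoms from the SMILES: 4 C, 1 F, 1 I, 2 N, 3 O.
Implicit hydrogens by atom environment:
  2 × C: 1 H each → 2
  1 × C: 3 H
  1 × C: no H
  1 × F: no H
  1 × I: no H
  1 × N (charge +1): 3 H
  1 × N (charge +1): no H
  1 × O: 1 H
  1 × O: no H
  1 × O (charge -1): no H
  Total hydrogens = 9.
Net charge +1.
Molecular formula: C4H9FIN2O3+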